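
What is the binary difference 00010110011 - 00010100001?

Method 1 - Direct subtraction (column by column from the right: bit − bit − borrow-in; if negative, add 2 and borrow 1 from the next column):
borrow: 00000000000
        00010110011
-       00010100001
-------------------
        00000010010

Method 2 - Add two's complement:
Two's complement of 00010100001: invert → 11101011110, add 1 → 11101011111
  00010110011
+ 11101011111
-------------
 100000010010  (end carry out of the top bit = 1)
Discarding the end carry: 00000010010
Decimal check:
  00010110011 = 128 + 32 + 16 + 2 + 1 = 179
  00010100001 = 128 + 32 + 1 = 161
  179 - 161 = 18, and 00000010010 = 16 + 2 = 18 ✓



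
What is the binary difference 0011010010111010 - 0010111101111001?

Method 1 - Direct subtraction (column by column from the right: bit − bit − borrow-in; if negative, add 2 and borrow 1 from the next column):
borrow: 0001111010000010
        0011010010111010
-       0010111101111001
------------------------
        0000010101000001

Method 2 - Add two's complement:
Two's complement of 0010111101111001: invert → 1101000010000110, add 1 → 1101000010000111
  0011010010111010
+ 1101000010000111
------------------
 10000010101000001  (end carry out of the top bit = 1)
Discarding the end carry: 0000010101000001
Decimal check:
  0011010010111010 = 8192 + 4096 + 1024 + 128 + 32 + 16 + 8 + 2 = 13498
  0010111101111001 = 8192 + 2048 + 1024 + 512 + 256 + 64 + 32 + 16 + 8 + 1 = 12153
  13498 - 12153 = 1345, and 0000010101000001 = 1024 + 256 + 64 + 1 = 1345 ✓



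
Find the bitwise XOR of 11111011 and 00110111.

XOR: 1 when bits differ
  11111011
^ 00110111
----------
  11001100
Decimal: 251 ^ 55 = 204



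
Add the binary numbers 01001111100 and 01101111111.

Add column by column from the right: bit + bit + carry-in; write the sum mod 2, carry 1 when the sum is 2 or 3.
carry:  10011111000
        01001111100
+       01101111111
-------------------
       010111111011
(the carry out of the leftmost column, 0, becomes the leading bit)
Decimal check:
  01001111100 = 512 + 64 + 32 + 16 + 8 + 4 = 636
  01101111111 = 512 + 256 + 64 + 32 + 16 + 8 + 4 + 2 + 1 = 895
  636 + 895 = 1531, and 010111111011 = 1024 + 256 + 128 + 64 + 32 + 16 + 8 + 2 + 1 = 1531 ✓



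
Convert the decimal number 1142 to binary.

Using repeated division by 2:
1142 ÷ 2 = 571 remainder 0
571 ÷ 2 = 285 remainder 1
285 ÷ 2 = 142 remainder 1
142 ÷ 2 = 71 remainder 0
71 ÷ 2 = 35 remainder 1
35 ÷ 2 = 17 remainder 1
17 ÷ 2 = 8 remainder 1
8 ÷ 2 = 4 remainder 0
4 ÷ 2 = 2 remainder 0
2 ÷ 2 = 1 remainder 0
1 ÷ 2 = 0 remainder 1
Reading remainders bottom to top: 10001110110



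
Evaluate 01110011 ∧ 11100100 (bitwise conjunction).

AND: 1 only when both bits are 1
  01110011
& 11100100
----------
  01100000
Decimal: 115 & 228 = 96



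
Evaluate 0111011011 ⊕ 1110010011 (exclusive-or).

XOR: 1 when bits differ
  0111011011
^ 1110010011
------------
  1001001000
Decimal: 475 ^ 915 = 584



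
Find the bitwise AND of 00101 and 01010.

AND: 1 only when both bits are 1
  00101
& 01010
-------
  00000
Decimal: 5 & 10 = 0



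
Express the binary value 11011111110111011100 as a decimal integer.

Sum of powers of 2 for each 1-bit:
2^2 + 2^3 + 2^4 + 2^6 + 2^7 + 2^8 + 2^10 + 2^11 + 2^12 + 2^13 + 2^14 + 2^15 + 2^16 + 2^18 + 2^19
= 4 + 8 + 16 + 64 + 128 + 256 + 1024 + 2048 + 4096 + 8192 + 16384 + 32768 + 65536 + 262144 + 524288
= 916956



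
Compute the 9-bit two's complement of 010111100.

Original: 010111100
Step 1 - Invert all bits: 101000011
Step 2 - Add 1: 101000100
Verification: 010111100 + 101000100 = 1000000000; discarding the end carry (carry out of the top bit) leaves the 9-bit value 000000000, as required for x + (-x)



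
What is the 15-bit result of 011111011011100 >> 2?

Original: 011111011011100 (decimal 16092)
Shift right by 2 positions
Drop the 2 low bits; fill with zeros on the left
Result: 000111110110111 (decimal 4023)
Equivalent: 16092 >> 2 = 16092 ÷ 2^2 = 4023



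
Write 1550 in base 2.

Using repeated division by 2:
1550 ÷ 2 = 775 remainder 0
775 ÷ 2 = 387 remainder 1
387 ÷ 2 = 193 remainder 1
193 ÷ 2 = 96 remainder 1
96 ÷ 2 = 48 remainder 0
48 ÷ 2 = 24 remainder 0
24 ÷ 2 = 12 remainder 0
12 ÷ 2 = 6 remainder 0
6 ÷ 2 = 3 remainder 0
3 ÷ 2 = 1 remainder 1
1 ÷ 2 = 0 remainder 1
Reading remainders bottom to top: 11000001110



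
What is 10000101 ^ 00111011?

XOR: 1 when bits differ
  10000101
^ 00111011
----------
  10111110
Decimal: 133 ^ 59 = 190



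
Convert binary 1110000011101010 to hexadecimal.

Group into 4-bit nibbles from right:
  1110 = E
  0000 = 0
  1110 = E
  1010 = A
Result: E0EA



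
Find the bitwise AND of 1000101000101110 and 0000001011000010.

AND: 1 only when both bits are 1
  1000101000101110
& 0000001011000010
------------------
  0000001000000010
Decimal: 35374 & 706 = 514



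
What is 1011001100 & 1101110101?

AND: 1 only when both bits are 1
  1011001100
& 1101110101
------------
  1001000100
Decimal: 716 & 885 = 580



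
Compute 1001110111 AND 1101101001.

AND: 1 only when both bits are 1
  1001110111
& 1101101001
------------
  1001100001
Decimal: 631 & 873 = 609



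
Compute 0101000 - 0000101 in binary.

Method 1 - Direct subtraction (column by column from the right: bit − bit − borrow-in; if negative, add 2 and borrow 1 from the next column):
borrow: 0001110
        0101000
-       0000101
---------------
        0100011

Method 2 - Add two's complement:
Two's complement of 0000101: invert → 1111010, add 1 → 1111011
  0101000
+ 1111011
---------
 10100011  (end carry out of the top bit = 1)
Discarding the end carry: 0100011
Decimal check:
  0101000 = 32 + 8 = 40
  0000101 = 4 + 1 = 5
  40 - 5 = 35, and 0100011 = 32 + 2 + 1 = 35 ✓



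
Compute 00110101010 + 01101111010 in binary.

Add column by column from the right: bit + bit + carry-in; write the sum mod 2, carry 1 when the sum is 2 or 3.
carry:  11111110100
        00110101010
+       01101111010
-------------------
       010100100100
(the carry out of the leftmost column, 0, becomes the leading bit)
Decimal check:
  00110101010 = 256 + 128 + 32 + 8 + 2 = 426
  01101111010 = 512 + 256 + 64 + 32 + 16 + 8 + 2 = 890
  426 + 890 = 1316, and 010100100100 = 1024 + 256 + 32 + 4 = 1316 ✓



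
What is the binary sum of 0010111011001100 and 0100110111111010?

Add column by column from the right: bit + bit + carry-in; write the sum mod 2, carry 1 when the sum is 2 or 3.
carry:  0001111111110000
        0010111011001100
+       0100110111111010
------------------------
       00111110011000110
(the carry out of the leftmost column, 0, becomes the leading bit)
Decimal check:
  0010111011001100 = 8192 + 2048 + 1024 + 512 + 128 + 64 + 8 + 4 = 11980
  0100110111111010 = 16384 + 2048 + 1024 + 256 + 128 + 64 + 32 + 16 + 8 + 2 = 19962
  11980 + 19962 = 31942, and 00111110011000110 = 16384 + 8192 + 4096 + 2048 + 1024 + 128 + 64 + 4 + 2 = 31942 ✓



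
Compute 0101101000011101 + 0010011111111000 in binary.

Add column by column from the right: bit + bit + carry-in; write the sum mod 2, carry 1 when the sum is 2 or 3.
carry:  1111111111110000
        0101101000011101
+       0010011111111000
------------------------
       01000001000010101
(the carry out of the leftmost column, 0, becomes the leading bit)
Decimal check:
  0101101000011101 = 16384 + 4096 + 2048 + 512 + 16 + 8 + 4 + 1 = 23069
  0010011111111000 = 8192 + 1024 + 512 + 256 + 128 + 64 + 32 + 16 + 8 = 10232
  23069 + 10232 = 33301, and 01000001000010101 = 32768 + 512 + 16 + 4 + 1 = 33301 ✓



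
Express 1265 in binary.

Using repeated division by 2:
1265 ÷ 2 = 632 remainder 1
632 ÷ 2 = 316 remainder 0
316 ÷ 2 = 158 remainder 0
158 ÷ 2 = 79 remainder 0
79 ÷ 2 = 39 remainder 1
39 ÷ 2 = 19 remainder 1
19 ÷ 2 = 9 remainder 1
9 ÷ 2 = 4 remainder 1
4 ÷ 2 = 2 remainder 0
2 ÷ 2 = 1 remainder 0
1 ÷ 2 = 0 remainder 1
Reading remainders bottom to top: 10011110001



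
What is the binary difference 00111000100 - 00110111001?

Method 1 - Direct subtraction (column by column from the right: bit − bit − borrow-in; if negative, add 2 and borrow 1 from the next column):
borrow: 00001110110
        00111000100
-       00110111001
-------------------
        00000001011

Method 2 - Add two's complement:
Two's complement of 00110111001: invert → 11001000110, add 1 → 11001000111
  00111000100
+ 11001000111
-------------
 100000001011  (end carry out of the top bit = 1)
Discarding the end carry: 00000001011
Decimal check:
  00111000100 = 256 + 128 + 64 + 4 = 452
  00110111001 = 256 + 128 + 32 + 16 + 8 + 1 = 441
  452 - 441 = 11, and 00000001011 = 8 + 2 + 1 = 11 ✓



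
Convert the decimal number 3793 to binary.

Using repeated division by 2:
3793 ÷ 2 = 1896 remainder 1
1896 ÷ 2 = 948 remainder 0
948 ÷ 2 = 474 remainder 0
474 ÷ 2 = 237 remainder 0
237 ÷ 2 = 118 remainder 1
118 ÷ 2 = 59 remainder 0
59 ÷ 2 = 29 remainder 1
29 ÷ 2 = 14 remainder 1
14 ÷ 2 = 7 remainder 0
7 ÷ 2 = 3 remainder 1
3 ÷ 2 = 1 remainder 1
1 ÷ 2 = 0 remainder 1
Reading remainders bottom to top: 111011010001



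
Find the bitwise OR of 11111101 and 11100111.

OR: 1 when either bit is 1
  11111101
| 11100111
----------
  11111111
Decimal: 253 | 231 = 255



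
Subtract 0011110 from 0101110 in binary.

Method 1 - Direct subtraction (column by column from the right: bit − bit − borrow-in; if negative, add 2 and borrow 1 from the next column):
borrow: 0100000
        0101110
-       0011110
---------------
        0010000

Method 2 - Add two's complement:
Two's complement of 0011110: invert → 1100001, add 1 → 1100010
  0101110
+ 1100010
---------
 10010000  (end carry out of the top bit = 1)
Discarding the end carry: 0010000
Decimal check:
  0101110 = 32 + 8 + 4 + 2 = 46
  0011110 = 16 + 8 + 4 + 2 = 30
  46 - 30 = 16, and 0010000 = 16 ✓



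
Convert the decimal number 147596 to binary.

Using repeated division by 2:
147596 ÷ 2 = 73798 remainder 0
73798 ÷ 2 = 36899 remainder 0
36899 ÷ 2 = 18449 remainder 1
18449 ÷ 2 = 9224 remainder 1
9224 ÷ 2 = 4612 remainder 0
4612 ÷ 2 = 2306 remainder 0
2306 ÷ 2 = 1153 remainder 0
1153 ÷ 2 = 576 remainder 1
576 ÷ 2 = 288 remainder 0
288 ÷ 2 = 144 remainder 0
144 ÷ 2 = 72 remainder 0
72 ÷ 2 = 36 remainder 0
36 ÷ 2 = 18 remainder 0
18 ÷ 2 = 9 remainder 0
9 ÷ 2 = 4 remainder 1
4 ÷ 2 = 2 remainder 0
2 ÷ 2 = 1 remainder 0
1 ÷ 2 = 0 remainder 1
Reading remainders bottom to top: 100100000010001100



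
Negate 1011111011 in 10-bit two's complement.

Original (sign bit 1, negative): 1011111011
Step 1 - Invert all bits: 0100000100
Step 2 - Add 1: 0100000101
Verification: 1011111011 + 0100000101 = 10000000000; discarding the end carry (carry out of the top bit) leaves the 10-bit value 0000000000, as required for x + (-x)



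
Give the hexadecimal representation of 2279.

Using repeated division by 16 (digits 10–15 are A–F):
2279 ÷ 16 = 142 remainder 7
142 ÷ 16 = 8 remainder 14 (E)
8 ÷ 16 = 0 remainder 8
Reading remainders bottom to top: 8E7



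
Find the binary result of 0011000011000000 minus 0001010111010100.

Method 1 - Direct subtraction (column by column from the right: bit − bit − borrow-in; if negative, add 2 and borrow 1 from the next column):
borrow: 0011111111111000
        0011000011000000
-       0001010111010100
------------------------
        0001101011101100

Method 2 - Add two's complement:
Two's complement of 0001010111010100: invert → 1110101000101011, add 1 → 1110101000101100
  0011000011000000
+ 1110101000101100
------------------
 10001101011101100  (end carry out of the top bit = 1)
Discarding the end carry: 0001101011101100
Decimal check:
  0011000011000000 = 8192 + 4096 + 128 + 64 = 12480
  0001010111010100 = 4096 + 1024 + 256 + 128 + 64 + 16 + 4 = 5588
  12480 - 5588 = 6892, and 0001101011101100 = 4096 + 2048 + 512 + 128 + 64 + 32 + 8 + 4 = 6892 ✓



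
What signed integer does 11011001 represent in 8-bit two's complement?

Binary: 11011001
Sign bit: 1 (negative)
Invert: 00100110
Add 1:  00100111
Magnitude: 00100111 = 32 + 4 + 2 + 1 = 39
Value: -39



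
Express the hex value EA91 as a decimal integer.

Expand by place value (powers of 16):
Digit values: E = 14, A = 10
EA91 = 14 × 16^3 + 10 × 16^2 + 9 × 16^1 + 1 × 16^0
= 14 × 4096 + 10 × 256 + 9 × 16 + 1 × 1
= 57344 + 2560 + 144 + 1
= 60049



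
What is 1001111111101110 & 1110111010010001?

AND: 1 only when both bits are 1
  1001111111101110
& 1110111010010001
------------------
  1000111010000000
Decimal: 40942 & 61073 = 36480



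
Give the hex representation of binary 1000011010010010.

Group into 4-bit nibbles from right:
  1000 = 8
  0110 = 6
  1001 = 9
  0010 = 2
Result: 8692



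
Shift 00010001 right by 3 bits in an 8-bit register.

Original: 00010001 (decimal 17)
Shift right by 3 positions
Drop the 3 low bits; fill with zeros on the left
Result: 00000010 (decimal 2)
Equivalent: 17 >> 3 = 17 ÷ 2^3 = 2



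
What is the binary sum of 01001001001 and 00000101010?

Add column by column from the right: bit + bit + carry-in; write the sum mod 2, carry 1 when the sum is 2 or 3.
carry:  00000010000
        01001001001
+       00000101010
-------------------
       001001110011
(the carry out of the leftmost column, 0, becomes the leading bit)
Decimal check:
  01001001001 = 512 + 64 + 8 + 1 = 585
  00000101010 = 32 + 8 + 2 = 42
  585 + 42 = 627, and 001001110011 = 512 + 64 + 32 + 16 + 2 + 1 = 627 ✓



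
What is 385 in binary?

Using repeated division by 2:
385 ÷ 2 = 192 remainder 1
192 ÷ 2 = 96 remainder 0
96 ÷ 2 = 48 remainder 0
48 ÷ 2 = 24 remainder 0
24 ÷ 2 = 12 remainder 0
12 ÷ 2 = 6 remainder 0
6 ÷ 2 = 3 remainder 0
3 ÷ 2 = 1 remainder 1
1 ÷ 2 = 0 remainder 1
Reading remainders bottom to top: 110000001



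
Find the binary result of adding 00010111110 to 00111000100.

Add column by column from the right: bit + bit + carry-in; write the sum mod 2, carry 1 when the sum is 2 or 3.
carry:  01111111000
        00010111110
+       00111000100
-------------------
       001010000010
(the carry out of the leftmost column, 0, becomes the leading bit)
Decimal check:
  00010111110 = 128 + 32 + 16 + 8 + 4 + 2 = 190
  00111000100 = 256 + 128 + 64 + 4 = 452
  190 + 452 = 642, and 001010000010 = 512 + 128 + 2 = 642 ✓



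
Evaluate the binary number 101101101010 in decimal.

Sum of powers of 2 for each 1-bit:
2^1 + 2^3 + 2^5 + 2^6 + 2^8 + 2^9 + 2^11
= 2 + 8 + 32 + 64 + 256 + 512 + 2048
= 2922



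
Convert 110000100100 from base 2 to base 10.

Sum of powers of 2 for each 1-bit:
2^2 + 2^5 + 2^10 + 2^11
= 4 + 32 + 1024 + 2048
= 3108



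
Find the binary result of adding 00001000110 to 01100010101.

Add column by column from the right: bit + bit + carry-in; write the sum mod 2, carry 1 when the sum is 2 or 3.
carry:  00000001000
        00001000110
+       01100010101
-------------------
       001101011011
(the carry out of the leftmost column, 0, becomes the leading bit)
Decimal check:
  00001000110 = 64 + 4 + 2 = 70
  01100010101 = 512 + 256 + 16 + 4 + 1 = 789
  70 + 789 = 859, and 001101011011 = 512 + 256 + 64 + 16 + 8 + 2 + 1 = 859 ✓



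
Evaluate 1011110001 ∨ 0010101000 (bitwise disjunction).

OR: 1 when either bit is 1
  1011110001
| 0010101000
------------
  1011111001
Decimal: 753 | 168 = 761



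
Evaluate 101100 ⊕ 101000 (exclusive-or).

XOR: 1 when bits differ
  101100
^ 101000
--------
  000100
Decimal: 44 ^ 40 = 4



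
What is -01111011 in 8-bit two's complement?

Original: 01111011
Step 1 - Invert all bits: 10000100
Step 2 - Add 1: 10000101
Verification: 01111011 + 10000101 = 100000000; discarding the end carry (carry out of the top bit) leaves the 8-bit value 00000000, as required for x + (-x)



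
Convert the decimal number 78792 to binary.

Using repeated division by 2:
78792 ÷ 2 = 39396 remainder 0
39396 ÷ 2 = 19698 remainder 0
19698 ÷ 2 = 9849 remainder 0
9849 ÷ 2 = 4924 remainder 1
4924 ÷ 2 = 2462 remainder 0
2462 ÷ 2 = 1231 remainder 0
1231 ÷ 2 = 615 remainder 1
615 ÷ 2 = 307 remainder 1
307 ÷ 2 = 153 remainder 1
153 ÷ 2 = 76 remainder 1
76 ÷ 2 = 38 remainder 0
38 ÷ 2 = 19 remainder 0
19 ÷ 2 = 9 remainder 1
9 ÷ 2 = 4 remainder 1
4 ÷ 2 = 2 remainder 0
2 ÷ 2 = 1 remainder 0
1 ÷ 2 = 0 remainder 1
Reading remainders bottom to top: 10011001111001000



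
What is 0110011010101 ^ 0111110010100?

XOR: 1 when bits differ
  0110011010101
^ 0111110010100
---------------
  0001101000001
Decimal: 3285 ^ 3988 = 833



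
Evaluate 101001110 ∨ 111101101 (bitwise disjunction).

OR: 1 when either bit is 1
  101001110
| 111101101
-----------
  111101111
Decimal: 334 | 493 = 495



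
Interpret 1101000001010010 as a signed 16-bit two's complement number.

Binary: 1101000001010010
Sign bit: 1 (negative)
Invert: 0010111110101101
Add 1:  0010111110101110
Magnitude: 0010111110101110 = 8192 + 2048 + 1024 + 512 + 256 + 128 + 32 + 8 + 4 + 2 = 12206
Value: -12206



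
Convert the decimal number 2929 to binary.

Using repeated division by 2:
2929 ÷ 2 = 1464 remainder 1
1464 ÷ 2 = 732 remainder 0
732 ÷ 2 = 366 remainder 0
366 ÷ 2 = 183 remainder 0
183 ÷ 2 = 91 remainder 1
91 ÷ 2 = 45 remainder 1
45 ÷ 2 = 22 remainder 1
22 ÷ 2 = 11 remainder 0
11 ÷ 2 = 5 remainder 1
5 ÷ 2 = 2 remainder 1
2 ÷ 2 = 1 remainder 0
1 ÷ 2 = 0 remainder 1
Reading remainders bottom to top: 101101110001



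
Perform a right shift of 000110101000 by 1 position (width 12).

Original: 000110101000 (decimal 424)
Shift right by 1 position
Drop the 1 low bit; fill with zero on the left
Result: 000011010100 (decimal 212)
Equivalent: 424 >> 1 = 424 ÷ 2^1 = 212



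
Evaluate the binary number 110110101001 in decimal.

Sum of powers of 2 for each 1-bit:
2^0 + 2^3 + 2^5 + 2^7 + 2^8 + 2^10 + 2^11
= 1 + 8 + 32 + 128 + 256 + 1024 + 2048
= 3497



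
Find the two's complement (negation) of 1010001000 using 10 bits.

Original (sign bit 1, negative): 1010001000
Step 1 - Invert all bits: 0101110111
Step 2 - Add 1: 0101111000
Verification: 1010001000 + 0101111000 = 10000000000; discarding the end carry (carry out of the top bit) leaves the 10-bit value 0000000000, as required for x + (-x)



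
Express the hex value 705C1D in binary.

Convert each hex digit to 4 bits:
  7 = 0111
  0 = 0000
  5 = 0101
  C = 1100
  1 = 0001
  D = 1101
Concatenate: 011100000101110000011101



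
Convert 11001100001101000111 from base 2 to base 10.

Sum of powers of 2 for each 1-bit:
2^0 + 2^1 + 2^2 + 2^6 + 2^8 + 2^9 + 2^14 + 2^15 + 2^18 + 2^19
= 1 + 2 + 4 + 64 + 256 + 512 + 16384 + 32768 + 262144 + 524288
= 836423



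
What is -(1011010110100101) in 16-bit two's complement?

Original (sign bit 1, negative): 1011010110100101
Step 1 - Invert all bits: 0100101001011010
Step 2 - Add 1: 0100101001011011
Verification: 1011010110100101 + 0100101001011011 = 10000000000000000; discarding the end carry (carry out of the top bit) leaves the 16-bit value 0000000000000000, as required for x + (-x)



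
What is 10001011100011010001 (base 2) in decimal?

Sum of powers of 2 for each 1-bit:
2^0 + 2^4 + 2^6 + 2^7 + 2^11 + 2^12 + 2^13 + 2^15 + 2^19
= 1 + 16 + 64 + 128 + 2048 + 4096 + 8192 + 32768 + 524288
= 571601



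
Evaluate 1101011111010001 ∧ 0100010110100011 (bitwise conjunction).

AND: 1 only when both bits are 1
  1101011111010001
& 0100010110100011
------------------
  0100010110000001
Decimal: 55249 & 17827 = 17793



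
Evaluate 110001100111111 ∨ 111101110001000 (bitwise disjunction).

OR: 1 when either bit is 1
  110001100111111
| 111101110001000
-----------------
  111101110111111
Decimal: 25407 | 31624 = 31679



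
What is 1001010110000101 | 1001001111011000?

OR: 1 when either bit is 1
  1001010110000101
| 1001001111011000
------------------
  1001011111011101
Decimal: 38277 | 37848 = 38877



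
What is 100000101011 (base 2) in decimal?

Sum of powers of 2 for each 1-bit:
2^0 + 2^1 + 2^3 + 2^5 + 2^11
= 1 + 2 + 8 + 32 + 2048
= 2091



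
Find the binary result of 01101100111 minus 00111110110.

Method 1 - Direct subtraction (column by column from the right: bit − bit − borrow-in; if negative, add 2 and borrow 1 from the next column):
borrow: 01111100000
        01101100111
-       00111110110
-------------------
        00101110001

Method 2 - Add two's complement:
Two's complement of 00111110110: invert → 11000001001, add 1 → 11000001010
  01101100111
+ 11000001010
-------------
 100101110001  (end carry out of the top bit = 1)
Discarding the end carry: 00101110001
Decimal check:
  01101100111 = 512 + 256 + 64 + 32 + 4 + 2 + 1 = 871
  00111110110 = 256 + 128 + 64 + 32 + 16 + 4 + 2 = 502
  871 - 502 = 369, and 00101110001 = 256 + 64 + 32 + 16 + 1 = 369 ✓



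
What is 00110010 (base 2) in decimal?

Sum of powers of 2 for each 1-bit:
2^1 + 2^4 + 2^5
= 2 + 16 + 32
= 50



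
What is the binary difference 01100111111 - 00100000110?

Method 1 - Direct subtraction (column by column from the right: bit − bit − borrow-in; if negative, add 2 and borrow 1 from the next column):
borrow: 00000000000
        01100111111
-       00100000110
-------------------
        01000111001

Method 2 - Add two's complement:
Two's complement of 00100000110: invert → 11011111001, add 1 → 11011111010
  01100111111
+ 11011111010
-------------
 101000111001  (end carry out of the top bit = 1)
Discarding the end carry: 01000111001
Decimal check:
  01100111111 = 512 + 256 + 32 + 16 + 8 + 4 + 2 + 1 = 831
  00100000110 = 256 + 4 + 2 = 262
  831 - 262 = 569, and 01000111001 = 512 + 32 + 16 + 8 + 1 = 569 ✓



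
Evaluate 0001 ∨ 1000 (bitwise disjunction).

OR: 1 when either bit is 1
  0001
| 1000
------
  1001
Decimal: 1 | 8 = 9



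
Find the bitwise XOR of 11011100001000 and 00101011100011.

XOR: 1 when bits differ
  11011100001000
^ 00101011100011
----------------
  11110111101011
Decimal: 14088 ^ 2787 = 15851



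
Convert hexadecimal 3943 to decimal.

Expand by place value (powers of 16):
3943 = 3 × 16^3 + 9 × 16^2 + 4 × 16^1 + 3 × 16^0
= 3 × 4096 + 9 × 256 + 4 × 16 + 3 × 1
= 12288 + 2304 + 64 + 3
= 14659



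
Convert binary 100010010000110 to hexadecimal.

Group into 4-bit nibbles from right:
  0100 = 4
  0100 = 4
  1000 = 8
  0110 = 6
Result: 4486



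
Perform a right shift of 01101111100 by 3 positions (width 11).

Original: 01101111100 (decimal 892)
Shift right by 3 positions
Drop the 3 low bits; fill with zeros on the left
Result: 00001101111 (decimal 111)
Equivalent: 892 >> 3 = 892 ÷ 2^3 = 111



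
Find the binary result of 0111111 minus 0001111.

Method 1 - Direct subtraction (column by column from the right: bit − bit − borrow-in; if negative, add 2 and borrow 1 from the next column):
borrow: 0000000
        0111111
-       0001111
---------------
        0110000

Method 2 - Add two's complement:
Two's complement of 0001111: invert → 1110000, add 1 → 1110001
  0111111
+ 1110001
---------
 10110000  (end carry out of the top bit = 1)
Discarding the end carry: 0110000
Decimal check:
  0111111 = 32 + 16 + 8 + 4 + 2 + 1 = 63
  0001111 = 8 + 4 + 2 + 1 = 15
  63 - 15 = 48, and 0110000 = 32 + 16 = 48 ✓



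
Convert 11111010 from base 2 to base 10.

Sum of powers of 2 for each 1-bit:
2^1 + 2^3 + 2^4 + 2^5 + 2^6 + 2^7
= 2 + 8 + 16 + 32 + 64 + 128
= 250



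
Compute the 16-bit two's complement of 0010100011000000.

Original: 0010100011000000
Step 1 - Invert all bits: 1101011100111111
Step 2 - Add 1: 1101011101000000
Verification: 0010100011000000 + 1101011101000000 = 10000000000000000; discarding the end carry (carry out of the top bit) leaves the 16-bit value 0000000000000000, as required for x + (-x)



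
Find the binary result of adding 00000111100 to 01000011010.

Add column by column from the right: bit + bit + carry-in; write the sum mod 2, carry 1 when the sum is 2 or 3.
carry:  00001110000
        00000111100
+       01000011010
-------------------
       001001010110
(the carry out of the leftmost column, 0, becomes the leading bit)
Decimal check:
  00000111100 = 32 + 16 + 8 + 4 = 60
  01000011010 = 512 + 16 + 8 + 2 = 538
  60 + 538 = 598, and 001001010110 = 512 + 64 + 16 + 4 + 2 = 598 ✓



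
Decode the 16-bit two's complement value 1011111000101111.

Binary: 1011111000101111
Sign bit: 1 (negative)
Invert: 0100000111010000
Add 1:  0100000111010001
Magnitude: 0100000111010001 = 16384 + 256 + 128 + 64 + 16 + 1 = 16849
Value: -16849



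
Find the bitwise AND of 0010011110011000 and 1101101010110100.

AND: 1 only when both bits are 1
  0010011110011000
& 1101101010110100
------------------
  0000001010010000
Decimal: 10136 & 55988 = 656



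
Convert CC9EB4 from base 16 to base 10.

Expand by place value (powers of 16):
Digit values: C = 12, E = 14, B = 11
CC9EB4 = 12 × 16^5 + 12 × 16^4 + 9 × 16^3 + 14 × 16^2 + 11 × 16^1 + 4 × 16^0
= 12 × 1048576 + 12 × 65536 + 9 × 4096 + 14 × 256 + 11 × 16 + 4 × 1
= 12582912 + 786432 + 36864 + 3584 + 176 + 4
= 13409972



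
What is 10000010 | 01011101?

OR: 1 when either bit is 1
  10000010
| 01011101
----------
  11011111
Decimal: 130 | 93 = 223



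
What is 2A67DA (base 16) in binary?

Convert each hex digit to 4 bits:
  2 = 0010
  A = 1010
  6 = 0110
  7 = 0111
  D = 1101
  A = 1010
Concatenate: 001010100110011111011010



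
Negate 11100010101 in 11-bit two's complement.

Original (sign bit 1, negative): 11100010101
Step 1 - Invert all bits: 00011101010
Step 2 - Add 1: 00011101011
Verification: 11100010101 + 00011101011 = 100000000000; discarding the end carry (carry out of the top bit) leaves the 11-bit value 00000000000, as required for x + (-x)



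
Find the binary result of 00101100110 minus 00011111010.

Method 1 - Direct subtraction (column by column from the right: bit − bit − borrow-in; if negative, add 2 and borrow 1 from the next column):
borrow: 00111110000
        00101100110
-       00011111010
-------------------
        00001101100

Method 2 - Add two's complement:
Two's complement of 00011111010: invert → 11100000101, add 1 → 11100000110
  00101100110
+ 11100000110
-------------
 100001101100  (end carry out of the top bit = 1)
Discarding the end carry: 00001101100
Decimal check:
  00101100110 = 256 + 64 + 32 + 4 + 2 = 358
  00011111010 = 128 + 64 + 32 + 16 + 8 + 2 = 250
  358 - 250 = 108, and 00001101100 = 64 + 32 + 8 + 4 = 108 ✓



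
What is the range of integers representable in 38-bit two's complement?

For 38-bit two's complement:
Minimum: -2^37 = -137438953472
Maximum: 2^37 - 1 = 137438953471



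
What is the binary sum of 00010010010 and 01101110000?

Add column by column from the right: bit + bit + carry-in; write the sum mod 2, carry 1 when the sum is 2 or 3.
carry:  11111100000
        00010010010
+       01101110000
-------------------
       010000000010
(the carry out of the leftmost column, 0, becomes the leading bit)
Decimal check:
  00010010010 = 128 + 16 + 2 = 146
  01101110000 = 512 + 256 + 64 + 32 + 16 = 880
  146 + 880 = 1026, and 010000000010 = 1024 + 2 = 1026 ✓



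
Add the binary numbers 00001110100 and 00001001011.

Add column by column from the right: bit + bit + carry-in; write the sum mod 2, carry 1 when the sum is 2 or 3.
carry:  00010000000
        00001110100
+       00001001011
-------------------
       000010111111
(the carry out of the leftmost column, 0, becomes the leading bit)
Decimal check:
  00001110100 = 64 + 32 + 16 + 4 = 116
  00001001011 = 64 + 8 + 2 + 1 = 75
  116 + 75 = 191, and 000010111111 = 128 + 32 + 16 + 8 + 4 + 2 + 1 = 191 ✓



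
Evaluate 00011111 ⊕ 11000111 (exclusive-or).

XOR: 1 when bits differ
  00011111
^ 11000111
----------
  11011000
Decimal: 31 ^ 199 = 216



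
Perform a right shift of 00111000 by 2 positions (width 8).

Original: 00111000 (decimal 56)
Shift right by 2 positions
Drop the 2 low bits; fill with zeros on the left
Result: 00001110 (decimal 14)
Equivalent: 56 >> 2 = 56 ÷ 2^2 = 14



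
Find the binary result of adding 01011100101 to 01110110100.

Add column by column from the right: bit + bit + carry-in; write the sum mod 2, carry 1 when the sum is 2 or 3.
carry:  11111001000
        01011100101
+       01110110100
-------------------
       011010011001
(the carry out of the leftmost column, 0, becomes the leading bit)
Decimal check:
  01011100101 = 512 + 128 + 64 + 32 + 4 + 1 = 741
  01110110100 = 512 + 256 + 128 + 32 + 16 + 4 = 948
  741 + 948 = 1689, and 011010011001 = 1024 + 512 + 128 + 16 + 8 + 1 = 1689 ✓



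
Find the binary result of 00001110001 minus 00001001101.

Method 1 - Direct subtraction (column by column from the right: bit − bit − borrow-in; if negative, add 2 and borrow 1 from the next column):
borrow: 00000011000
        00001110001
-       00001001101
-------------------
        00000100100

Method 2 - Add two's complement:
Two's complement of 00001001101: invert → 11110110010, add 1 → 11110110011
  00001110001
+ 11110110011
-------------
 100000100100  (end carry out of the top bit = 1)
Discarding the end carry: 00000100100
Decimal check:
  00001110001 = 64 + 32 + 16 + 1 = 113
  00001001101 = 64 + 8 + 4 + 1 = 77
  113 - 77 = 36, and 00000100100 = 32 + 4 = 36 ✓



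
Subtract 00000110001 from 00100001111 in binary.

Method 1 - Direct subtraction (column by column from the right: bit − bit − borrow-in; if negative, add 2 and borrow 1 from the next column):
borrow: 00111100000
        00100001111
-       00000110001
-------------------
        00011011110

Method 2 - Add two's complement:
Two's complement of 00000110001: invert → 11111001110, add 1 → 11111001111
  00100001111
+ 11111001111
-------------
 100011011110  (end carry out of the top bit = 1)
Discarding the end carry: 00011011110
Decimal check:
  00100001111 = 256 + 8 + 4 + 2 + 1 = 271
  00000110001 = 32 + 16 + 1 = 49
  271 - 49 = 222, and 00011011110 = 128 + 64 + 16 + 8 + 4 + 2 = 222 ✓



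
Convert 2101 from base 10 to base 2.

Using repeated division by 2:
2101 ÷ 2 = 1050 remainder 1
1050 ÷ 2 = 525 remainder 0
525 ÷ 2 = 262 remainder 1
262 ÷ 2 = 131 remainder 0
131 ÷ 2 = 65 remainder 1
65 ÷ 2 = 32 remainder 1
32 ÷ 2 = 16 remainder 0
16 ÷ 2 = 8 remainder 0
8 ÷ 2 = 4 remainder 0
4 ÷ 2 = 2 remainder 0
2 ÷ 2 = 1 remainder 0
1 ÷ 2 = 0 remainder 1
Reading remainders bottom to top: 100000110101



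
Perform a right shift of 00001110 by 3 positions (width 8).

Original: 00001110 (decimal 14)
Shift right by 3 positions
Drop the 3 low bits; fill with zeros on the left
Result: 00000001 (decimal 1)
Equivalent: 14 >> 3 = 14 ÷ 2^3 = 1



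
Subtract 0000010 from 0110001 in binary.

Method 1 - Direct subtraction (column by column from the right: bit − bit − borrow-in; if negative, add 2 and borrow 1 from the next column):
borrow: 0011100
        0110001
-       0000010
---------------
        0101111

Method 2 - Add two's complement:
Two's complement of 0000010: invert → 1111101, add 1 → 1111110
  0110001
+ 1111110
---------
 10101111  (end carry out of the top bit = 1)
Discarding the end carry: 0101111
Decimal check:
  0110001 = 32 + 16 + 1 = 49
  0000010 = 2
  49 - 2 = 47, and 0101111 = 32 + 8 + 4 + 2 + 1 = 47 ✓



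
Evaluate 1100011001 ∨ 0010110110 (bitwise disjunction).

OR: 1 when either bit is 1
  1100011001
| 0010110110
------------
  1110111111
Decimal: 793 | 182 = 959



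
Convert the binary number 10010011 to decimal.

Sum of powers of 2 for each 1-bit:
2^0 + 2^1 + 2^4 + 2^7
= 1 + 2 + 16 + 128
= 147



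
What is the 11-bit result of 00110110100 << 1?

Original: 00110110100 (decimal 436)
Shift left by 1 position
Append 1 zero on the right
Result: 01101101000 (decimal 872)
Equivalent: 436 << 1 = 436 × 2^1 = 872



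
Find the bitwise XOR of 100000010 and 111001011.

XOR: 1 when bits differ
  100000010
^ 111001011
-----------
  011001001
Decimal: 258 ^ 459 = 201



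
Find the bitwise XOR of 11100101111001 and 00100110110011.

XOR: 1 when bits differ
  11100101111001
^ 00100110110011
----------------
  11000011001010
Decimal: 14713 ^ 2483 = 12490



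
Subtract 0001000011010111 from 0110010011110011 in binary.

Method 1 - Direct subtraction (column by column from the right: bit − bit − borrow-in; if negative, add 2 and borrow 1 from the next column):
borrow: 0010000000111000
        0110010011110011
-       0001000011010111
------------------------
        0101010000011100

Method 2 - Add two's complement:
Two's complement of 0001000011010111: invert → 1110111100101000, add 1 → 1110111100101001
  0110010011110011
+ 1110111100101001
------------------
 10101010000011100  (end carry out of the top bit = 1)
Discarding the end carry: 0101010000011100
Decimal check:
  0110010011110011 = 16384 + 8192 + 1024 + 128 + 64 + 32 + 16 + 2 + 1 = 25843
  0001000011010111 = 4096 + 128 + 64 + 16 + 4 + 2 + 1 = 4311
  25843 - 4311 = 21532, and 0101010000011100 = 16384 + 4096 + 1024 + 16 + 8 + 4 = 21532 ✓



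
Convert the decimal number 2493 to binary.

Using repeated division by 2:
2493 ÷ 2 = 1246 remainder 1
1246 ÷ 2 = 623 remainder 0
623 ÷ 2 = 311 remainder 1
311 ÷ 2 = 155 remainder 1
155 ÷ 2 = 77 remainder 1
77 ÷ 2 = 38 remainder 1
38 ÷ 2 = 19 remainder 0
19 ÷ 2 = 9 remainder 1
9 ÷ 2 = 4 remainder 1
4 ÷ 2 = 2 remainder 0
2 ÷ 2 = 1 remainder 0
1 ÷ 2 = 0 remainder 1
Reading remainders bottom to top: 100110111101



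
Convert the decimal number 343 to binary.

Using repeated division by 2:
343 ÷ 2 = 171 remainder 1
171 ÷ 2 = 85 remainder 1
85 ÷ 2 = 42 remainder 1
42 ÷ 2 = 21 remainder 0
21 ÷ 2 = 10 remainder 1
10 ÷ 2 = 5 remainder 0
5 ÷ 2 = 2 remainder 1
2 ÷ 2 = 1 remainder 0
1 ÷ 2 = 0 remainder 1
Reading remainders bottom to top: 101010111



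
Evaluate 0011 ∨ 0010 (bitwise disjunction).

OR: 1 when either bit is 1
  0011
| 0010
------
  0011
Decimal: 3 | 2 = 3



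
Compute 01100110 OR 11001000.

OR: 1 when either bit is 1
  01100110
| 11001000
----------
  11101110
Decimal: 102 | 200 = 238



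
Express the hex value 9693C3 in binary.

Convert each hex digit to 4 bits:
  9 = 1001
  6 = 0110
  9 = 1001
  3 = 0011
  C = 1100
  3 = 0011
Concatenate: 100101101001001111000011



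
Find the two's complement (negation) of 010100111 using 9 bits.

Original: 010100111
Step 1 - Invert all bits: 101011000
Step 2 - Add 1: 101011001
Verification: 010100111 + 101011001 = 1000000000; discarding the end carry (carry out of the top bit) leaves the 9-bit value 000000000, as required for x + (-x)



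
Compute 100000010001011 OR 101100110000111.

OR: 1 when either bit is 1
  100000010001011
| 101100110000111
-----------------
  101100110001111
Decimal: 16523 | 22919 = 22927



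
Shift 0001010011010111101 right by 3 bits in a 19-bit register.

Original: 0001010011010111101 (decimal 42685)
Shift right by 3 positions
Drop the 3 low bits; fill with zeros on the left
Result: 0000001010011010111 (decimal 5335)
Equivalent: 42685 >> 3 = 42685 ÷ 2^3 = 5335



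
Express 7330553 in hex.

Using repeated division by 16 (digits 10–15 are A–F):
7330553 ÷ 16 = 458159 remainder 9
458159 ÷ 16 = 28634 remainder 15 (F)
28634 ÷ 16 = 1789 remainder 10 (A)
1789 ÷ 16 = 111 remainder 13 (D)
111 ÷ 16 = 6 remainder 15 (F)
6 ÷ 16 = 0 remainder 6
Reading remainders bottom to top: 6FDAF9



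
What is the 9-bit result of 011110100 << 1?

Original: 011110100 (decimal 244)
Shift left by 1 position
Append 1 zero on the right
Result: 111101000 (decimal 488)
Equivalent: 244 << 1 = 244 × 2^1 = 488



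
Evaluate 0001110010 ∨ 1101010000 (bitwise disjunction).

OR: 1 when either bit is 1
  0001110010
| 1101010000
------------
  1101110010
Decimal: 114 | 848 = 882



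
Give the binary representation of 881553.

Using repeated division by 2:
881553 ÷ 2 = 440776 remainder 1
440776 ÷ 2 = 220388 remainder 0
220388 ÷ 2 = 110194 remainder 0
110194 ÷ 2 = 55097 remainder 0
55097 ÷ 2 = 27548 remainder 1
27548 ÷ 2 = 13774 remainder 0
13774 ÷ 2 = 6887 remainder 0
6887 ÷ 2 = 3443 remainder 1
3443 ÷ 2 = 1721 remainder 1
1721 ÷ 2 = 860 remainder 1
860 ÷ 2 = 430 remainder 0
430 ÷ 2 = 215 remainder 0
215 ÷ 2 = 107 remainder 1
107 ÷ 2 = 53 remainder 1
53 ÷ 2 = 26 remainder 1
26 ÷ 2 = 13 remainder 0
13 ÷ 2 = 6 remainder 1
6 ÷ 2 = 3 remainder 0
3 ÷ 2 = 1 remainder 1
1 ÷ 2 = 0 remainder 1
Reading remainders bottom to top: 11010111001110010001



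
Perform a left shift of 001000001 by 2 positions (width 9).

Original: 001000001 (decimal 65)
Shift left by 2 positions
Append 2 zeros on the right
Result: 100000100 (decimal 260)
Equivalent: 65 << 2 = 65 × 2^2 = 260



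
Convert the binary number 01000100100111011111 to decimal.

Sum of powers of 2 for each 1-bit:
2^0 + 2^1 + 2^2 + 2^3 + 2^4 + 2^6 + 2^7 + 2^8 + 2^11 + 2^14 + 2^18
= 1 + 2 + 4 + 8 + 16 + 64 + 128 + 256 + 2048 + 16384 + 262144
= 281055



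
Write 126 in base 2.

Using repeated division by 2:
126 ÷ 2 = 63 remainder 0
63 ÷ 2 = 31 remainder 1
31 ÷ 2 = 15 remainder 1
15 ÷ 2 = 7 remainder 1
7 ÷ 2 = 3 remainder 1
3 ÷ 2 = 1 remainder 1
1 ÷ 2 = 0 remainder 1
Reading remainders bottom to top: 1111110



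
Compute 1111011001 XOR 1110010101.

XOR: 1 when bits differ
  1111011001
^ 1110010101
------------
  0001001100
Decimal: 985 ^ 917 = 76



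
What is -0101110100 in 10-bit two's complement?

Original: 0101110100
Step 1 - Invert all bits: 1010001011
Step 2 - Add 1: 1010001100
Verification: 0101110100 + 1010001100 = 10000000000; discarding the end carry (carry out of the top bit) leaves the 10-bit value 0000000000, as required for x + (-x)



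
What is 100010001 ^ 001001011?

XOR: 1 when bits differ
  100010001
^ 001001011
-----------
  101011010
Decimal: 273 ^ 75 = 346



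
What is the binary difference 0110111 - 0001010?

Method 1 - Direct subtraction (column by column from the right: bit − bit − borrow-in; if negative, add 2 and borrow 1 from the next column):
borrow: 0010000
        0110111
-       0001010
---------------
        0101101

Method 2 - Add two's complement:
Two's complement of 0001010: invert → 1110101, add 1 → 1110110
  0110111
+ 1110110
---------
 10101101  (end carry out of the top bit = 1)
Discarding the end carry: 0101101
Decimal check:
  0110111 = 32 + 16 + 4 + 2 + 1 = 55
  0001010 = 8 + 2 = 10
  55 - 10 = 45, and 0101101 = 32 + 8 + 4 + 1 = 45 ✓



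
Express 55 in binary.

Using repeated division by 2:
55 ÷ 2 = 27 remainder 1
27 ÷ 2 = 13 remainder 1
13 ÷ 2 = 6 remainder 1
6 ÷ 2 = 3 remainder 0
3 ÷ 2 = 1 remainder 1
1 ÷ 2 = 0 remainder 1
Reading remainders bottom to top: 110111



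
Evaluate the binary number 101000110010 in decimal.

Sum of powers of 2 for each 1-bit:
2^1 + 2^4 + 2^5 + 2^9 + 2^11
= 2 + 16 + 32 + 512 + 2048
= 2610



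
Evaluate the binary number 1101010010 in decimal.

Sum of powers of 2 for each 1-bit:
2^1 + 2^4 + 2^6 + 2^8 + 2^9
= 2 + 16 + 64 + 256 + 512
= 850



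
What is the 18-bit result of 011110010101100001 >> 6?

Original: 011110010101100001 (decimal 124257)
Shift right by 6 positions
Drop the 6 low bits; fill with zeros on the left
Result: 000000011110010101 (decimal 1941)
Equivalent: 124257 >> 6 = 124257 ÷ 2^6 = 1941



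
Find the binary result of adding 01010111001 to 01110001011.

Add column by column from the right: bit + bit + carry-in; write the sum mod 2, carry 1 when the sum is 2 or 3.
carry:  11101110110
        01010111001
+       01110001011
-------------------
       011001000100
(the carry out of the leftmost column, 0, becomes the leading bit)
Decimal check:
  01010111001 = 512 + 128 + 32 + 16 + 8 + 1 = 697
  01110001011 = 512 + 256 + 128 + 8 + 2 + 1 = 907
  697 + 907 = 1604, and 011001000100 = 1024 + 512 + 64 + 4 = 1604 ✓



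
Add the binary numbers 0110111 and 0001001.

Add column by column from the right: bit + bit + carry-in; write the sum mod 2, carry 1 when the sum is 2 or 3.
carry:  1111110
        0110111
+       0001001
---------------
       01000000
(the carry out of the leftmost column, 0, becomes the leading bit)
Decimal check:
  0110111 = 32 + 16 + 4 + 2 + 1 = 55
  0001001 = 8 + 1 = 9
  55 + 9 = 64, and 01000000 = 64 ✓

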